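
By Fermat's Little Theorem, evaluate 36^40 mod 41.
By Fermat's Little Theorem, 36^{40} ≡ 1 (mod 41) since 41 is prime and gcd(36, 41) = 1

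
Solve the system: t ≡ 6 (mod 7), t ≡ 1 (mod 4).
M = 7 × 4 = 28. M₁ = 4, y₁ ≡ 2 (mod 7). M₂ = 7, y₂ ≡ 3 (mod 4). t = 6×4×2 + 1×7×3 ≡ 13 (mod 28)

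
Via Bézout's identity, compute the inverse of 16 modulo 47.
Extended GCD: 16(3) + 47(-1) = 1. So 16^(-1) ≡ 3 ≡ 3 (mod 47). Verify: 16 × 3 = 48 ≡ 1 (mod 47)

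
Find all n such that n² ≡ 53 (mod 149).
The square roots of 53 mod 149 are 84 and 65. Verify: 84² = 7056 ≡ 53 (mod 149)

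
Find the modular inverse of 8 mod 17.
8^(-1) ≡ 15 (mod 17). Verification: 8 × 15 = 120 ≡ 1 (mod 17)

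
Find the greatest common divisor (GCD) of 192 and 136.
8

Using the Euclidean algorithm:
192 = 1 × 136 + 56
136 = 2 × 56 + 24
56 = 2 × 24 + 8
24 = 3 × 8 + 0

GCD(192, 136) = 8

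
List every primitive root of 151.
Primitive roots mod 151: {6, 7, 12, 13, 14, 15, 30, 35, 48, 51, 52, 54, 56, 61, 63, 71, 77, 82, 89, 93, 96, 102, 104, 106, 108, 109, 111, 112, 114, 115, 117, 120, 126, 129, 130, 133, 134, 140, 141, 146}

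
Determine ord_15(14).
Powers of 14 mod 15: 14^1≡14, 14^2≡1. Order = 2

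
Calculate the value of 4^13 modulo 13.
Using Fermat: 4^{12} ≡ 1 (mod 13). 13 ≡ 1 (mod 12). So 4^{13} ≡ 4^{1} ≡ 4 (mod 13)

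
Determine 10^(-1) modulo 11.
10^(-1) ≡ 10 (mod 11). Verification: 10 × 10 = 100 ≡ 1 (mod 11)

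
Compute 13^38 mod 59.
Using repeated squaring. 38 = 32 + 4 + 2 (binary 100110). Repeated squaring mod 59: 13^1 ≡ 13; 13^2 ≡ 13² = 169 ≡ 51; 13^4 ≡ 51² = 2601 ≡ 5; 13^8 ≡ 5² = 25 ≡ 25; 13^16 ≡ 25² = 625 ≡ 35; 13^32 ≡ 35² = 1225 ≡ 45. Multiply: 13^38 = 13^32 × 13^4 × 13^2 ≡ 45 × 5 × 51 (mod 59): 45 × 5 = 225 ≡ 48; 48 × 51 = 2448 ≡ 29. So 13^38 ≡ 29 (mod 59).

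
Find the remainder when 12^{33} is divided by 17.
By Fermat: 12^{16} ≡ 1 (mod 17). 33 = 2×16 + 1. So 12^{33} ≡ 12^{1} ≡ 12 (mod 17)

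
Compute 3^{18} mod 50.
39

Using successive squaring:
Binary expansion of 18: 10010
Powers of 3 mod 50 (each is the square of the previous):
  3^1 ≡ 3 (mod 50)
  3^2 ≡ 3² = 9 ≡ 9 (mod 50)
  3^4 ≡ 9² = 81 ≡ 31 (mod 50)
  3^8 ≡ 31² = 961 ≡ 11 (mod 50)
  3^16 ≡ 11² = 121 ≡ 21 (mod 50)
18 = 16 + 2, so 3^18 = 3^16 × 3^2 ≡ 21 × 9 (mod 50)
Multiplying step by step:
  21 × 9 = 189 ≡ 39 (mod 50)
Result: 3^18 ≡ 39 (mod 50)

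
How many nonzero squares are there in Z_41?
For prime 41, there are (p-1)/2 = (41-1)/2 = 20 quadratic residues (excluding 0).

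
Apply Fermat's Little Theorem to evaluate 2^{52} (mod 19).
5

By Fermat's Little Theorem, a^(p-1) ≡ 1 (mod p) for prime p and gcd(a, p) = 1
Here p = 19, so 2^18 ≡ 1 (mod 19)
We can reduce the exponent: 52 mod 18 = 16
So 2^52 ≡ 2^16 (mod 19)
Computing: 2^16 mod 19 = 5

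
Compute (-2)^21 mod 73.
Using repeated squaring. (-2) ≡ 71 (mod 73). 21 = 16 + 4 + 1 (binary 10101). Repeated squaring mod 73: 71^1 ≡ 71; 71^2 ≡ 71² = 5041 ≡ 4; 71^4 ≡ 4² = 16 ≡ 16; 71^8 ≡ 16² = 256 ≡ 37; 71^16 ≡ 37² = 1369 ≡ 55. Multiply: (-2)^21 ≡ 71^16 × 71^4 × 71^1 ≡ 55 × 16 × 71 (mod 73): 55 × 16 = 880 ≡ 4; 4 × 71 = 284 ≡ 65. So (-2)^21 ≡ 65 (mod 73).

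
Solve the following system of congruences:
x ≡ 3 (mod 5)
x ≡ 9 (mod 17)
43

Using the Chinese Remainder Theorem:
M = product of moduli = 85
For equation 1: M_1 = 17, 17 ≡ 2 (mod 5), inverse of 17 mod 5 is 3 (check: 2 × 3 = 6 ≡ 1 (mod 5))
For equation 2: M_2 = 5, 5 ≡ 5 (mod 17), inverse of 5 mod 17 is 7 (check: 5 × 7 = 35 ≡ 1 (mod 17))
Combine: x ≡ Σ r_i×M_i×(M_i⁻¹ mod m_i) = 3×17×3 + 9×5×7 = 153 + 315 = 468
468 mod 85 = 43
x ≡ 43 (mod 85)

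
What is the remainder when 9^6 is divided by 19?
6 = 4 + 2 (binary 110). Repeated squaring mod 19: 9^1 ≡ 9; 9^2 ≡ 9² = 81 ≡ 5; 9^4 ≡ 5² = 25 ≡ 6. Multiply: 9^6 = 9^4 × 9^2 ≡ 6 × 5 (mod 19): 6 × 5 = 30 ≡ 11. So 9^6 ≡ 11 (mod 19).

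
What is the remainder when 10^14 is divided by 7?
Using Fermat: 10^{6} ≡ 1 (mod 7). 14 ≡ 2 (mod 6). So 10^{14} ≡ 10^{2} ≡ 2 (mod 7)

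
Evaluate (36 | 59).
(36/59) = 36^{29} mod 59 = 1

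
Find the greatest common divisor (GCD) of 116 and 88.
4

Using the Euclidean algorithm:
116 = 1 × 88 + 28
88 = 3 × 28 + 4
28 = 7 × 4 + 0

GCD(116, 88) = 4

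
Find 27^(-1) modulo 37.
11

Using Extended Euclidean Algorithm:
gcd(27, 37) = 1
Bezout coefficients: 27 × 11 + 37 × -8 = 1
So 27 × 11 ≡ 1 (mod 37)
The inverse is 11 mod 37 = 11
Verification: 27 × 11 = 297 = 8 × 37 + 1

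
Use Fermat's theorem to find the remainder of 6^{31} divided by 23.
16

By Fermat's Little Theorem, a^(p-1) ≡ 1 (mod p) for prime p and gcd(a, p) = 1
Here p = 23, so 6^22 ≡ 1 (mod 23)
We can reduce the exponent: 31 mod 22 = 9
So 6^31 ≡ 6^9 (mod 23)
Computing: 6^9 mod 23 = 16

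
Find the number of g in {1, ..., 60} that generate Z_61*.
Number of primitive roots mod 61 = φ(60) = 16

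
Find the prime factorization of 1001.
7 × 11 × 13

Divide by primes starting from smallest:
1001 ÷ 7 = 143
143 ÷ 11 = 13
13 ÷ 13 = 1

1001 = 7 × 11 × 13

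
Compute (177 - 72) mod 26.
1

(177 - 72) = 105
105 mod 26 = 1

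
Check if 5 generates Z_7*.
p - 1 = 6 has prime divisors 2, 3. Check 5^(6/q) mod 7 for each: 5^(6/2) = 5^3 ≡ 6, 5^(6/3) = 5^2 ≡ 4 (mod 7). None of these is 1, so 5 has order 6 = φ(7), so it is a primitive root mod 7.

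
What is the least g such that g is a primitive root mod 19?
p - 1 = 18 has prime divisors 2, 3. h is a primitive root mod 19 iff h^(18/q) ≢ 1 (mod 19) for each such q.
h = 2: 2^9 ≡ 18, 2^6 ≡ 7 (mod 19); none is 1, so 2 has order 18 and is a primitive root.
The smallest primitive root mod 19 is g = 2.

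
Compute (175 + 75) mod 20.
10

(175 + 75) = 250
250 mod 20 = 10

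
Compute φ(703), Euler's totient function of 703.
648

Prime factorization: 703 = 19 × 37
Using the formula φ(n) = n × Π(1 - 1/p) for each prime factor p:
φ(703) = 703 × (1 - 1/19) × (1 - 1/37)
φ(703) = 648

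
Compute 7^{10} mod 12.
1

Using successive squaring:
Binary expansion of 10: 1010
Powers of 7 mod 12 (each is the square of the previous):
  7^1 ≡ 7 (mod 12)
  7^2 ≡ 7² = 49 ≡ 1 (mod 12)
  7^4 ≡ 1² = 1 ≡ 1 (mod 12)
  7^8 ≡ 1² = 1 ≡ 1 (mod 12)
10 = 8 + 2, so 7^10 = 7^8 × 7^2 ≡ 1 × 1 (mod 12)
Multiplying step by step:
  1 × 1 = 1 ≡ 1 (mod 12)
Result: 7^10 ≡ 1 (mod 12)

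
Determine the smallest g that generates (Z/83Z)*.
2

A primitive root g modulo p has order p-1 = 82
Prime divisors of 82: [2, 41]
g is a primitive root iff g^(82/q) ≢ 1 (mod 83) for each prime divisor q
Testing small values:
  g = 2: 2^41 ≡ 82, 2^2 ≡ 4 (mod 83) → none is 1, primitive root!
The smallest primitive root is 2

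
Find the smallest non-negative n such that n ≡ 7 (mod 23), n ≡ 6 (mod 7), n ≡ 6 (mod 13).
2008

Using the Chinese Remainder Theorem:
M = product of moduli = 2093
For equation 1: M_1 = 91, 91 ≡ 22 (mod 23), inverse of 91 mod 23 is 22 (check: 22 × 22 = 484 ≡ 1 (mod 23))
For equation 2: M_2 = 299, 299 ≡ 5 (mod 7), inverse of 299 mod 7 is 3 (check: 5 × 3 = 15 ≡ 1 (mod 7))
For equation 3: M_3 = 161, 161 ≡ 5 (mod 13), inverse of 161 mod 13 is 8 (check: 5 × 8 = 40 ≡ 1 (mod 13))
Combine: n ≡ Σ r_i×M_i×(M_i⁻¹ mod m_i) = 7×91×22 + 6×299×3 + 6×161×8 = 14014 + 5382 + 7728 = 27124
27124 mod 2093 = 2008
n ≡ 2008 (mod 2093)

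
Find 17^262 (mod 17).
Using repeated squaring. 17 ≡ 0 (mod 17). 262 = 256 + 4 + 2 (binary 100000110). Repeated squaring mod 17: 0^1 ≡ 0; 0^2 ≡ 0² = 0 ≡ 0; 0^4 ≡ 0² = 0 ≡ 0; 0^8 ≡ 0² = 0 ≡ 0; 0^16 ≡ 0² = 0 ≡ 0; 0^32 ≡ 0² = 0 ≡ 0; 0^64 ≡ 0² = 0 ≡ 0; 0^128 ≡ 0² = 0 ≡ 0; 0^256 ≡ 0² = 0 ≡ 0. Multiply: 17^262 ≡ 0^256 × 0^4 × 0^2 ≡ 0 × 0 × 0 (mod 17): 0 × 0 = 0 ≡ 0; 0 × 0 = 0 ≡ 0. So 17^262 ≡ 0 (mod 17).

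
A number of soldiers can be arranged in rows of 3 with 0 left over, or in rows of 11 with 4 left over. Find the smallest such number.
M = 3 × 11 = 33. M₁ = 11, y₁ ≡ 2 (mod 3). M₂ = 3, y₂ ≡ 4 (mod 11). r = 0×11×2 + 4×3×4 ≡ 15 (mod 33). The smallest positive such number is 15.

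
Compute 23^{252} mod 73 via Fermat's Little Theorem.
1

By Fermat's Little Theorem, a^(p-1) ≡ 1 (mod p) for prime p and gcd(a, p) = 1
Here p = 73, so 23^72 ≡ 1 (mod 73)
We can reduce the exponent: 252 mod 72 = 36
So 23^252 ≡ 23^36 (mod 73)
Computing: 23^36 mod 73 = 1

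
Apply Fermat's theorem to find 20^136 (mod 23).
By Fermat: 20^{22} ≡ 1 (mod 23). 136 = 6×22 + 4. So 20^{136} ≡ 20^{4} ≡ 12 (mod 23)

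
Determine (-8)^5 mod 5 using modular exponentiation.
(-8) ≡ 2 (mod 5). 5 = 4 + 1 (binary 101). Repeated squaring mod 5: 2^1 ≡ 2; 2^2 ≡ 2² = 4 ≡ 4; 2^4 ≡ 4² = 16 ≡ 1. Multiply: (-8)^5 ≡ 2^4 × 2^1 ≡ 1 × 2 (mod 5): 1 × 2 = 2 ≡ 2. So (-8)^5 ≡ 2 (mod 5).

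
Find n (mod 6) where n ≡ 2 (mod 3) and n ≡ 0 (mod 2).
M = 3 × 2 = 6. M₁ = 2, y₁ ≡ 2 (mod 3). M₂ = 3, y₂ ≡ 1 (mod 2). n = 2×2×2 + 0×3×1 ≡ 2 (mod 6)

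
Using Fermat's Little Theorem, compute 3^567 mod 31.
By Fermat: 3^{30} ≡ 1 (mod 31). 567 ≡ 27 (mod 30). So 3^{567} ≡ 3^{27} ≡ 23 (mod 31)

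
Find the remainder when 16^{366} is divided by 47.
By Fermat: 16^{46} ≡ 1 (mod 47). 366 = 7×46 + 44. So 16^{366} ≡ 16^{44} ≡ 9 (mod 47)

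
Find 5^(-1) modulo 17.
7

Using Extended Euclidean Algorithm:
gcd(5, 17) = 1
Bezout coefficients: 5 × 7 + 17 × -2 = 1
So 5 × 7 ≡ 1 (mod 17)
The inverse is 7 mod 17 = 7
Verification: 5 × 7 = 35 = 2 × 17 + 1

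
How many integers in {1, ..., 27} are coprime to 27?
18

Prime factorization: 27 = 3^3
Using the formula φ(n) = n × Π(1 - 1/p) for each prime factor p:
φ(27) = 27 × (1 - 1/3)
φ(27) = 18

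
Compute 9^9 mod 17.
9 = 8 + 1 (binary 1001). Repeated squaring mod 17: 9^1 ≡ 9; 9^2 ≡ 9² = 81 ≡ 13; 9^4 ≡ 13² = 169 ≡ 16; 9^8 ≡ 16² = 256 ≡ 1. Multiply: 9^9 = 9^8 × 9^1 ≡ 1 × 9 (mod 17): 1 × 9 = 9 ≡ 9. So 9^9 ≡ 9 (mod 17).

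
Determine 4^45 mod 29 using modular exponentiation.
Using Fermat: 4^{28} ≡ 1 (mod 29). 45 ≡ 17 (mod 28). So 4^{45} ≡ 4^{17} ≡ 6 (mod 29)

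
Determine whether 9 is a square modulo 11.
By Euler's criterion: 9^{5} ≡ 1 (mod 11). Since this equals 1, 9 is a QR.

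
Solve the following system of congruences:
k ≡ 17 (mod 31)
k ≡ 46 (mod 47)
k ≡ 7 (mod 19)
4605

Using the Chinese Remainder Theorem:
M = product of moduli = 27683
For equation 1: M_1 = 893, 893 ≡ 25 (mod 31), inverse of 893 mod 31 is 5 (check: 25 × 5 = 125 ≡ 1 (mod 31))
For equation 2: M_2 = 589, 589 ≡ 25 (mod 47), inverse of 589 mod 47 is 32 (check: 25 × 32 = 800 ≡ 1 (mod 47))
For equation 3: M_3 = 1457, 1457 ≡ 13 (mod 19), inverse of 1457 mod 19 is 3 (check: 13 × 3 = 39 ≡ 1 (mod 19))
Combine: k ≡ Σ r_i×M_i×(M_i⁻¹ mod m_i) = 17×893×5 + 46×589×32 + 7×1457×3 = 75905 + 867008 + 30597 = 973510
973510 mod 27683 = 4605
k ≡ 4605 (mod 27683)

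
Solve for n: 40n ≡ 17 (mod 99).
92

Since gcd(40, 99) = 1 divides 17, a solution exists.
Multiply both sides by the inverse of 40 mod 99:
  40^(-1) mod 99 = 52
  x ≡ 52 × 17 ≡ 884 ≡ 92 (mod 99)
Verification: 40 × 92 = 3680 = 37 × 99 + 17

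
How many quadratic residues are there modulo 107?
For prime 107, there are (p-1)/2 = (107-1)/2 = 53 quadratic residues (excluding 0).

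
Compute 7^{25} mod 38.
7

Using successive squaring:
Binary expansion of 25: 11001
Powers of 7 mod 38 (each is the square of the previous):
  7^1 ≡ 7 (mod 38)
  7^2 ≡ 7² = 49 ≡ 11 (mod 38)
  7^4 ≡ 11² = 121 ≡ 7 (mod 38)
  7^8 ≡ 7² = 49 ≡ 11 (mod 38)
  7^16 ≡ 11² = 121 ≡ 7 (mod 38)
25 = 16 + 8 + 1, so 7^25 = 7^16 × 7^8 × 7^1 ≡ 7 × 11 × 7 (mod 38)
Multiplying step by step:
  7 × 11 = 77 ≡ 1 (mod 38)
  1 × 7 = 7 ≡ 7 (mod 38)
Result: 7^25 ≡ 7 (mod 38)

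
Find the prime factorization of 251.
251

Divide by primes starting from smallest:
251 ÷ 251 = 1

251 = 251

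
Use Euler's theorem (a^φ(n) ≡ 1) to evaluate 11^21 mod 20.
By Euler: 11^{8} ≡ 1 (mod 20) since gcd(11, 20) = 1. 21 = 2×8 + 5. So 11^{21} ≡ 11^{5} ≡ 11 (mod 20)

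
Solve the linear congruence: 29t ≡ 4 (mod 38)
8

Since gcd(29, 38) = 1 divides 4, a solution exists.
Multiply both sides by the inverse of 29 mod 38:
  29^(-1) mod 38 = 21
  x ≡ 21 × 4 ≡ 84 ≡ 8 (mod 38)
Verification: 29 × 8 = 232 = 6 × 38 + 4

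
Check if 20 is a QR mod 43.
By Euler's criterion: 20^{21} ≡ 42 (mod 43). Since this equals -1 (≡ 42), 20 is not a QR.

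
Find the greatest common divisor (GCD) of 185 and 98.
1

Using the Euclidean algorithm:
185 = 1 × 98 + 87
98 = 1 × 87 + 11
87 = 7 × 11 + 10
11 = 1 × 10 + 1
10 = 10 × 1 + 0

GCD(185, 98) = 1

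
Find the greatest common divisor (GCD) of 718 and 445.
1

Using the Euclidean algorithm:
718 = 1 × 445 + 273
445 = 1 × 273 + 172
273 = 1 × 172 + 101
172 = 1 × 101 + 71
101 = 1 × 71 + 30
71 = 2 × 30 + 11
30 = 2 × 11 + 8
11 = 1 × 8 + 3
8 = 2 × 3 + 2
3 = 1 × 2 + 1
2 = 2 × 1 + 0

GCD(718, 445) = 1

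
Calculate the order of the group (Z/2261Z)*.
1728

Prime factorization: 2261 = 7 × 17 × 19
Using the formula φ(n) = n × Π(1 - 1/p) for each prime factor p:
φ(2261) = 2261 × (1 - 1/7) × (1 - 1/17) × (1 - 1/19)
φ(2261) = 1728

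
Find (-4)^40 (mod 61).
Using repeated squaring. (-4) ≡ 57 (mod 61). 40 = 32 + 8 (binary 101000). Repeated squaring mod 61: 57^1 ≡ 57; 57^2 ≡ 57² = 3249 ≡ 16; 57^4 ≡ 16² = 256 ≡ 12; 57^8 ≡ 12² = 144 ≡ 22; 57^16 ≡ 22² = 484 ≡ 57; 57^32 ≡ 57² = 3249 ≡ 16. Multiply: (-4)^40 ≡ 57^32 × 57^8 ≡ 16 × 22 (mod 61): 16 × 22 = 352 ≡ 47. So (-4)^40 ≡ 47 (mod 61).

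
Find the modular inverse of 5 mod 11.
5^(-1) ≡ 9 (mod 11). Verification: 5 × 9 = 45 ≡ 1 (mod 11)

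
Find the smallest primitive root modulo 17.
p - 1 = 16 has prime divisors 2. h is a primitive root mod 17 iff h^(16/q) ≢ 1 (mod 17) for each such q.
h = 2: 2^8 ≡ 1 (mod 17); 2^8 ≡ 1, so not a primitive root.
h = 3: 3^8 ≡ 16 (mod 17); none is 1, so 3 has order 16 and is a primitive root.
The smallest primitive root mod 17 is g = 3.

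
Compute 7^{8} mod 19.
11

Using successive squaring:
Binary expansion of 8: 1000
Powers of 7 mod 19 (each is the square of the previous):
  7^1 ≡ 7 (mod 19)
  7^2 ≡ 7² = 49 ≡ 11 (mod 19)
  7^4 ≡ 11² = 121 ≡ 7 (mod 19)
  7^8 ≡ 7² = 49 ≡ 11 (mod 19)
8 is a power of 2, so 7^8 is the last square: ≡ 11 (mod 19)
Result: 7^8 ≡ 11 (mod 19)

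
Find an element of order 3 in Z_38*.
7 has order 3 mod 38 since 7^{3} ≡ 1 (mod 38) and no smaller power works.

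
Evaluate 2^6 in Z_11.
6 = 4 + 2 (binary 110). Repeated squaring mod 11: 2^1 ≡ 2; 2^2 ≡ 2² = 4 ≡ 4; 2^4 ≡ 4² = 16 ≡ 5. Multiply: 2^6 = 2^4 × 2^2 ≡ 5 × 4 (mod 11): 5 × 4 = 20 ≡ 9. So 2^6 ≡ 9 (mod 11).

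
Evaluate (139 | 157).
(139/157) = 139^{78} mod 157 = -1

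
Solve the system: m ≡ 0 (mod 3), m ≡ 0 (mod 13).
M = 3 × 13 = 39. M₁ = 13, y₁ ≡ 1 (mod 3). M₂ = 3, y₂ ≡ 9 (mod 13). m = 0×13×1 + 0×3×9 ≡ 0 (mod 39)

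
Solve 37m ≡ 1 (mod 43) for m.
37^(-1) ≡ 7 (mod 43). Verification: 37 × 7 = 259 ≡ 1 (mod 43)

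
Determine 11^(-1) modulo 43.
11^(-1) ≡ 4 (mod 43). Verification: 11 × 4 = 44 ≡ 1 (mod 43)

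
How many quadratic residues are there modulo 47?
For prime 47, there are (p-1)/2 = (47-1)/2 = 23 quadratic residues (excluding 0).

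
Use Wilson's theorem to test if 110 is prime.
(109)! mod 110 = 0. Since 0 ≢ -1 (mod 110), 110 is not prime.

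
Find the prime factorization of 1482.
2 × 3 × 13 × 19

Divide by primes starting from smallest:
1482 ÷ 2 = 741
741 ÷ 3 = 247
247 ÷ 13 = 19
19 ÷ 19 = 1

1482 = 2 × 3 × 13 × 19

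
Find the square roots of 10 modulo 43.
The square roots of 10 mod 43 are 15 and 28. Verify: 15² = 225 ≡ 10 (mod 43)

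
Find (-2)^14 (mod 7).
Using Fermat: (-2)^{6} ≡ 1 (mod 7). 14 ≡ 2 (mod 6). So (-2)^{14} ≡ (-2)^{2} ≡ 4 (mod 7)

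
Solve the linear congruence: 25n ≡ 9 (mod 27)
9

Since gcd(25, 27) = 1 divides 9, a solution exists.
Multiply both sides by the inverse of 25 mod 27:
  25^(-1) mod 27 = 13
  x ≡ 13 × 9 ≡ 117 ≡ 9 (mod 27)
Verification: 25 × 9 = 225 = 8 × 27 + 9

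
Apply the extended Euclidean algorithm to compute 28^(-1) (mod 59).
Extended GCD: 28(19) + 59(-9) = 1. So 28^(-1) ≡ 19 ≡ 19 (mod 59). Verify: 28 × 19 = 532 ≡ 1 (mod 59)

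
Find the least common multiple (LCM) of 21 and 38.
798

First find GCD(21, 38) using the Euclidean algorithm:
21 = 0 × 38 + 21
38 = 1 × 21 + 17
21 = 1 × 17 + 4
17 = 4 × 4 + 1
4 = 4 × 1 + 0
GCD(21, 38) = 1

LCM formula: LCM(a, b) = (a × b) / GCD(a, b)
LCM(21, 38) = (21 × 38) / 1
LCM(21, 38) = 798 / 1
LCM(21, 38) = 798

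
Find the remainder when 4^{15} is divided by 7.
By Fermat: 4^{6} ≡ 1 (mod 7). 15 = 2×6 + 3. So 4^{15} ≡ 4^{3} ≡ 1 (mod 7)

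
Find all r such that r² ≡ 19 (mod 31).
The square roots of 19 mod 31 are 9 and 22. Verify: 9² = 81 ≡ 19 (mod 31)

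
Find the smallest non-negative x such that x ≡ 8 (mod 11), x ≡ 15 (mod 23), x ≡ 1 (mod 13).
1119

Using the Chinese Remainder Theorem:
M = product of moduli = 3289
For equation 1: M_1 = 299, 299 ≡ 2 (mod 11), inverse of 299 mod 11 is 6 (check: 2 × 6 = 12 ≡ 1 (mod 11))
For equation 2: M_2 = 143, 143 ≡ 5 (mod 23), inverse of 143 mod 23 is 14 (check: 5 × 14 = 70 ≡ 1 (mod 23))
For equation 3: M_3 = 253, 253 ≡ 6 (mod 13), inverse of 253 mod 13 is 11 (check: 6 × 11 = 66 ≡ 1 (mod 13))
Combine: x ≡ Σ r_i×M_i×(M_i⁻¹ mod m_i) = 8×299×6 + 15×143×14 + 1×253×11 = 14352 + 30030 + 2783 = 47165
47165 mod 3289 = 1119
x ≡ 1119 (mod 3289)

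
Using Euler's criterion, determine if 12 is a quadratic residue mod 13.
By Euler's criterion: 12^{6} ≡ 1 (mod 13). Since this equals 1, 12 is a QR.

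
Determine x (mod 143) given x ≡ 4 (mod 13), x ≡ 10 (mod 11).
43

Using the Chinese Remainder Theorem:
M = product of moduli = 143
For equation 1: M_1 = 11, 11 ≡ 11 (mod 13), inverse of 11 mod 13 is 6 (check: 11 × 6 = 66 ≡ 1 (mod 13))
For equation 2: M_2 = 13, 13 ≡ 2 (mod 11), inverse of 13 mod 11 is 6 (check: 2 × 6 = 12 ≡ 1 (mod 11))
Combine: x ≡ Σ r_i×M_i×(M_i⁻¹ mod m_i) = 4×11×6 + 10×13×6 = 264 + 780 = 1044
1044 mod 143 = 43
x ≡ 43 (mod 143)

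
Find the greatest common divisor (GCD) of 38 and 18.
2

Using the Euclidean algorithm:
38 = 2 × 18 + 2
18 = 9 × 2 + 0

GCD(38, 18) = 2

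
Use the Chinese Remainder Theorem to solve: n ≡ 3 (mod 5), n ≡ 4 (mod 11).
48

Using the Chinese Remainder Theorem:
M = product of moduli = 55
For equation 1: M_1 = 11, 11 ≡ 1 (mod 5), inverse of 11 mod 5 is 1 (check: 1 × 1 = 1 ≡ 1 (mod 5))
For equation 2: M_2 = 5, 5 ≡ 5 (mod 11), inverse of 5 mod 11 is 9 (check: 5 × 9 = 45 ≡ 1 (mod 11))
Combine: n ≡ Σ r_i×M_i×(M_i⁻¹ mod m_i) = 3×11×1 + 4×5×9 = 33 + 180 = 213
213 mod 55 = 48
n ≡ 48 (mod 55)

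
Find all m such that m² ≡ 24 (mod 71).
The square roots of 24 mod 71 are 38 and 33. Verify: 38² = 1444 ≡ 24 (mod 71)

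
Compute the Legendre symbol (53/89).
(53/89) = 53^{44} mod 89 = 1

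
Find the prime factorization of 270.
2 × 3^3 × 5

Divide by primes starting from smallest:
270 ÷ 2 = 135
135 ÷ 3 = 45
45 ÷ 3 = 15
15 ÷ 3 = 5
5 ÷ 5 = 1

270 = 2 × 3^3 × 5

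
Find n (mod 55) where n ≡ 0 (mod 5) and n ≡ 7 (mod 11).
M = 5 × 11 = 55. M₁ = 11, y₁ ≡ 1 (mod 5). M₂ = 5, y₂ ≡ 9 (mod 11). n = 0×11×1 + 7×5×9 ≡ 40 (mod 55)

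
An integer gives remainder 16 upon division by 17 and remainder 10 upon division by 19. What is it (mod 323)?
M = 17 × 19 = 323. M₁ = 19, y₁ ≡ 9 (mod 17). M₂ = 17, y₂ ≡ 9 (mod 19). y = 16×19×9 + 10×17×9 ≡ 67 (mod 323). The smallest positive such number is 67.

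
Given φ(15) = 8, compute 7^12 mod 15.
By Euler: 7^{8} ≡ 1 (mod 15) since gcd(7, 15) = 1. 12 = 1×8 + 4. So 7^{12} ≡ 7^{4} ≡ 1 (mod 15)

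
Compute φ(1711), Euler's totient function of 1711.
1624

Prime factorization: 1711 = 29 × 59
Using the formula φ(n) = n × Π(1 - 1/p) for each prime factor p:
φ(1711) = 1711 × (1 - 1/29) × (1 - 1/59)
φ(1711) = 1624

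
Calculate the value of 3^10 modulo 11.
10 = 8 + 2 (binary 1010). Repeated squaring mod 11: 3^1 ≡ 3; 3^2 ≡ 3² = 9 ≡ 9; 3^4 ≡ 9² = 81 ≡ 4; 3^8 ≡ 4² = 16 ≡ 5. Multiply: 3^10 = 3^8 × 3^2 ≡ 5 × 9 (mod 11): 5 × 9 = 45 ≡ 1. So 3^10 ≡ 1 (mod 11).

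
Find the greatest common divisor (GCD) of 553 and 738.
1

Using the Euclidean algorithm:
553 = 0 × 738 + 553
738 = 1 × 553 + 185
553 = 2 × 185 + 183
185 = 1 × 183 + 2
183 = 91 × 2 + 1
2 = 2 × 1 + 0

GCD(553, 738) = 1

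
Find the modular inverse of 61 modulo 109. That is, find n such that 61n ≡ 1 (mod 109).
84

Using Extended Euclidean Algorithm:
gcd(61, 109) = 1
Bezout coefficients: 61 × -25 + 109 × 14 = 1
So 61 × -25 ≡ 1 (mod 109)
The inverse is -25 mod 109 = 84
Verification: 61 × 84 = 5124 = 47 × 109 + 1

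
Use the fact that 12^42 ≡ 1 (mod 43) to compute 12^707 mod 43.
By Fermat: 12^{42} ≡ 1 (mod 43). 707 ≡ 35 (mod 42). So 12^{707} ≡ 12^{35} ≡ 7 (mod 43)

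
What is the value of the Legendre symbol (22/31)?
(22/31) = 22^{15} mod 31 = -1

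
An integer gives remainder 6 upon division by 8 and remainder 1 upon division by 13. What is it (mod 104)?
M = 8 × 13 = 104. M₁ = 13, y₁ ≡ 5 (mod 8). M₂ = 8, y₂ ≡ 5 (mod 13). t = 6×13×5 + 1×8×5 ≡ 14 (mod 104). The smallest positive such number is 14.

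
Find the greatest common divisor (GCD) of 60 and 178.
2

Using the Euclidean algorithm:
60 = 0 × 178 + 60
178 = 2 × 60 + 58
60 = 1 × 58 + 2
58 = 29 × 2 + 0

GCD(60, 178) = 2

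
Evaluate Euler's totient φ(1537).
1456

Prime factorization: 1537 = 29 × 53
Using the formula φ(n) = n × Π(1 - 1/p) for each prime factor p:
φ(1537) = 1537 × (1 - 1/29) × (1 - 1/53)
φ(1537) = 1456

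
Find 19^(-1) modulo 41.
13

Using Extended Euclidean Algorithm:
gcd(19, 41) = 1
Bezout coefficients: 19 × 13 + 41 × -6 = 1
So 19 × 13 ≡ 1 (mod 41)
The inverse is 13 mod 41 = 13
Verification: 19 × 13 = 247 = 6 × 41 + 1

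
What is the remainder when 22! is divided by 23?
By Wilson's theorem, (22)! ≡ -1 ≡ 22 (mod 23)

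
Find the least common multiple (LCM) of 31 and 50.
1550

First find GCD(31, 50) using the Euclidean algorithm:
31 = 0 × 50 + 31
50 = 1 × 31 + 19
31 = 1 × 19 + 12
19 = 1 × 12 + 7
12 = 1 × 7 + 5
7 = 1 × 5 + 2
5 = 2 × 2 + 1
2 = 2 × 1 + 0
GCD(31, 50) = 1

LCM formula: LCM(a, b) = (a × b) / GCD(a, b)
LCM(31, 50) = (31 × 50) / 1
LCM(31, 50) = 1550 / 1
LCM(31, 50) = 1550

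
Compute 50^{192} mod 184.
104

Using successive squaring:
Binary expansion of 192: 11000000
Powers of 50 mod 184 (each is the square of the previous):
  50^1 ≡ 50 (mod 184)
  50^2 ≡ 50² = 2500 ≡ 108 (mod 184)
  50^4 ≡ 108² = 11664 ≡ 72 (mod 184)
  50^8 ≡ 72² = 5184 ≡ 32 (mod 184)
  50^16 ≡ 32² = 1024 ≡ 104 (mod 184)
  50^32 ≡ 104² = 10816 ≡ 144 (mod 184)
  50^64 ≡ 144² = 20736 ≡ 128 (mod 184)
  50^128 ≡ 128² = 16384 ≡ 8 (mod 184)
192 = 128 + 64, so 50^192 = 50^128 × 50^64 ≡ 8 × 128 (mod 184)
Multiplying step by step:
  8 × 128 = 1024 ≡ 104 (mod 184)
Result: 50^192 ≡ 104 (mod 184)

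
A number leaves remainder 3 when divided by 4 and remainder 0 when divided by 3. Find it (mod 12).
M = 4 × 3 = 12. M₁ = 3, y₁ ≡ 3 (mod 4). M₂ = 4, y₂ ≡ 1 (mod 3). k = 3×3×3 + 0×4×1 ≡ 3 (mod 12)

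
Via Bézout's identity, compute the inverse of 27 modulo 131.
Extended GCD: 27(34) + 131(-7) = 1. So 27^(-1) ≡ 34 ≡ 34 (mod 131). Verify: 27 × 34 = 918 ≡ 1 (mod 131)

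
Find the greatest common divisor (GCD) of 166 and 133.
1

Using the Euclidean algorithm:
166 = 1 × 133 + 33
133 = 4 × 33 + 1
33 = 33 × 1 + 0

GCD(166, 133) = 1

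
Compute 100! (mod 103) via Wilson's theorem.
(102)! = (100)! × (101) × (102) ≡ -1 (mod 103). So (100)! ≡ -1 × [(102)(101)]^(-1) ≡ 51 (mod 103)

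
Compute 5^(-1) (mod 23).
5^(-1) ≡ 14 (mod 23). Verification: 5 × 14 = 70 ≡ 1 (mod 23)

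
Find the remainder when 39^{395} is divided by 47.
By Fermat: 39^{46} ≡ 1 (mod 47). 395 = 8×46 + 27. So 39^{395} ≡ 39^{27} ≡ 40 (mod 47)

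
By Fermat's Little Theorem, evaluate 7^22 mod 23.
By Fermat's Little Theorem, 7^{22} ≡ 1 (mod 23) since 23 is prime and gcd(7, 23) = 1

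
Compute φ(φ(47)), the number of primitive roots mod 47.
Number of primitive roots mod 47 = φ(46) = 22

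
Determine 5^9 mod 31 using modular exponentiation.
9 = 8 + 1 (binary 1001). Repeated squaring mod 31: 5^1 ≡ 5; 5^2 ≡ 5² = 25 ≡ 25; 5^4 ≡ 25² = 625 ≡ 5; 5^8 ≡ 5² = 25 ≡ 25. Multiply: 5^9 = 5^8 × 5^1 ≡ 25 × 5 (mod 31): 25 × 5 = 125 ≡ 1. So 5^9 ≡ 1 (mod 31).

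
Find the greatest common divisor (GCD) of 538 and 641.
1

Using the Euclidean algorithm:
538 = 0 × 641 + 538
641 = 1 × 538 + 103
538 = 5 × 103 + 23
103 = 4 × 23 + 11
23 = 2 × 11 + 1
11 = 11 × 1 + 0

GCD(538, 641) = 1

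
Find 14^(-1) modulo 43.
40

Using Extended Euclidean Algorithm:
gcd(14, 43) = 1
Bezout coefficients: 14 × -3 + 43 × 1 = 1
So 14 × -3 ≡ 1 (mod 43)
The inverse is -3 mod 43 = 40
Verification: 14 × 40 = 560 = 13 × 43 + 1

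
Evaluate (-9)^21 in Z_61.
Using repeated squaring. (-9) ≡ 52 (mod 61). 21 = 16 + 4 + 1 (binary 10101). Repeated squaring mod 61: 52^1 ≡ 52; 52^2 ≡ 52² = 2704 ≡ 20; 52^4 ≡ 20² = 400 ≡ 34; 52^8 ≡ 34² = 1156 ≡ 58; 52^16 ≡ 58² = 3364 ≡ 9. Multiply: (-9)^21 ≡ 52^16 × 52^4 × 52^1 ≡ 9 × 34 × 52 (mod 61): 9 × 34 = 306 ≡ 1; 1 × 52 = 52 ≡ 52. So (-9)^21 ≡ 52 (mod 61).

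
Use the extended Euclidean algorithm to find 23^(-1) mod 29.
Extended GCD: 23(-5) + 29(4) = 1. So 23^(-1) ≡ 24 ≡ 24 (mod 29). Verify: 23 × 24 = 552 ≡ 1 (mod 29)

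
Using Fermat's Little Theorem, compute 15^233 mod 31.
By Fermat: 15^{30} ≡ 1 (mod 31). 233 = 7×30 + 23. So 15^{233} ≡ 15^{23} ≡ 27 (mod 31)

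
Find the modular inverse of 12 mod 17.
12^(-1) ≡ 10 (mod 17). Verification: 12 × 10 = 120 ≡ 1 (mod 17)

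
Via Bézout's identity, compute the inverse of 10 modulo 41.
Extended GCD: 10(-4) + 41(1) = 1. So 10^(-1) ≡ 37 ≡ 37 (mod 41). Verify: 10 × 37 = 370 ≡ 1 (mod 41)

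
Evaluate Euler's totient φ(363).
220

Prime factorization: 363 = 3 × 11^2
Using the formula φ(n) = n × Π(1 - 1/p) for each prime factor p:
φ(363) = 363 × (1 - 1/3) × (1 - 1/11)
φ(363) = 220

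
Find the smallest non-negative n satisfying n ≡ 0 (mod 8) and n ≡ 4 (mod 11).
M = 8 × 11 = 88. M₁ = 11, y₁ ≡ 3 (mod 8). M₂ = 8, y₂ ≡ 7 (mod 11). n = 0×11×3 + 4×8×7 ≡ 48 (mod 88)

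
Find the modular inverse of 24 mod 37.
24^(-1) ≡ 17 (mod 37). Verification: 24 × 17 = 408 ≡ 1 (mod 37)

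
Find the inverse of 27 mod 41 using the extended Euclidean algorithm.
Extended GCD: 27(-3) + 41(2) = 1. So 27^(-1) ≡ 38 ≡ 38 (mod 41). Verify: 27 × 38 = 1026 ≡ 1 (mod 41)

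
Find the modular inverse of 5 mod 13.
5^(-1) ≡ 8 (mod 13). Verification: 5 × 8 = 40 ≡ 1 (mod 13)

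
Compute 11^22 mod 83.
Using repeated squaring. 22 = 16 + 4 + 2 (binary 10110). Repeated squaring mod 83: 11^1 ≡ 11; 11^2 ≡ 11² = 121 ≡ 38; 11^4 ≡ 38² = 1444 ≡ 33; 11^8 ≡ 33² = 1089 ≡ 10; 11^16 ≡ 10² = 100 ≡ 17. Multiply: 11^22 = 11^16 × 11^4 × 11^2 ≡ 17 × 33 × 38 (mod 83): 17 × 33 = 561 ≡ 63; 63 × 38 = 2394 ≡ 70. So 11^22 ≡ 70 (mod 83).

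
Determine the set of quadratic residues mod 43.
QRs mod 43: {1, 4, 6, 9, 10, 11, 13, 14, 15, 16, 17, 21, 23, 24, 25, 31, 35, 36, 38, 40, 41}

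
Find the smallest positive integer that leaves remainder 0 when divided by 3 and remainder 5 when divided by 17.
M = 3 × 17 = 51. M₁ = 17, y₁ ≡ 2 (mod 3). M₂ = 3, y₂ ≡ 6 (mod 17). n = 0×17×2 + 5×3×6 ≡ 39 (mod 51). The smallest positive such number is 39.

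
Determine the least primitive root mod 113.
p - 1 = 112 has prime divisors 2, 7. h is a primitive root mod 113 iff h^(112/q) ≢ 1 (mod 113) for each such q.
h = 2: 2^56 ≡ 1, 2^16 ≡ 109 (mod 113); 2^56 ≡ 1, so not a primitive root.
h = 3: 3^56 ≡ 112, 3^16 ≡ 49 (mod 113); none is 1, so 3 has order 112 and is a primitive root.
The smallest primitive root mod 113 is g = 3.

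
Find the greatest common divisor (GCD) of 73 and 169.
1

Using the Euclidean algorithm:
73 = 0 × 169 + 73
169 = 2 × 73 + 23
73 = 3 × 23 + 4
23 = 5 × 4 + 3
4 = 1 × 3 + 1
3 = 3 × 1 + 0

GCD(73, 169) = 1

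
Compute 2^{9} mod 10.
2

Using successive squaring:
Binary expansion of 9: 1001
Powers of 2 mod 10 (each is the square of the previous):
  2^1 ≡ 2 (mod 10)
  2^2 ≡ 2² = 4 ≡ 4 (mod 10)
  2^4 ≡ 4² = 16 ≡ 6 (mod 10)
  2^8 ≡ 6² = 36 ≡ 6 (mod 10)
9 = 8 + 1, so 2^9 = 2^8 × 2^1 ≡ 6 × 2 (mod 10)
Multiplying step by step:
  6 × 2 = 12 ≡ 2 (mod 10)
Result: 2^9 ≡ 2 (mod 10)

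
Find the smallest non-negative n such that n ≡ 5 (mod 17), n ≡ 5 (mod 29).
5

Using the Chinese Remainder Theorem:
M = product of moduli = 493
For equation 1: M_1 = 29, 29 ≡ 12 (mod 17), inverse of 29 mod 17 is 10 (check: 12 × 10 = 120 ≡ 1 (mod 17))
For equation 2: M_2 = 17, 17 ≡ 17 (mod 29), inverse of 17 mod 29 is 12 (check: 17 × 12 = 204 ≡ 1 (mod 29))
Combine: n ≡ Σ r_i×M_i×(M_i⁻¹ mod m_i) = 5×29×10 + 5×17×12 = 1450 + 1020 = 2470
2470 mod 493 = 5
n ≡ 5 (mod 493)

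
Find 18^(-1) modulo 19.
18

Using Extended Euclidean Algorithm:
gcd(18, 19) = 1
Bezout coefficients: 18 × -1 + 19 × 1 = 1
So 18 × -1 ≡ 1 (mod 19)
The inverse is -1 mod 19 = 18
Verification: 18 × 18 = 324 = 17 × 19 + 1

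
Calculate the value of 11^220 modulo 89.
Using Fermat: 11^{88} ≡ 1 (mod 89). 220 ≡ 44 (mod 88). So 11^{220} ≡ 11^{44} ≡ 1 (mod 89)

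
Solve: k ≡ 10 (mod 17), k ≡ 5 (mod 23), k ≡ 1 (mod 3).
M = 17 × 23 × 3 = 1173. M₁ = 69, y₁ ≡ 1 (mod 17). M₂ = 51, y₂ ≡ 14 (mod 23). M₃ = 391, y₃ ≡ 1 (mod 3). k = 10×69×1 + 5×51×14 + 1×391×1 ≡ 1132 (mod 1173)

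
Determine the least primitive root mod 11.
p - 1 = 10 has prime divisors 2, 5. h is a primitive root mod 11 iff h^(10/q) ≢ 1 (mod 11) for each such q.
h = 2: 2^5 ≡ 10, 2^2 ≡ 4 (mod 11); none is 1, so 2 has order 10 and is a primitive root.
The smallest primitive root mod 11 is g = 2.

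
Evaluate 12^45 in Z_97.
Using repeated squaring. 45 = 32 + 8 + 4 + 1 (binary 101101). Repeated squaring mod 97: 12^1 ≡ 12; 12^2 ≡ 12² = 144 ≡ 47; 12^4 ≡ 47² = 2209 ≡ 75; 12^8 ≡ 75² = 5625 ≡ 96; 12^16 ≡ 96² = 9216 ≡ 1; 12^32 ≡ 1² = 1 ≡ 1. Multiply: 12^45 = 12^32 × 12^8 × 12^4 × 12^1 ≡ 1 × 96 × 75 × 12 (mod 97): 1 × 96 = 96 ≡ 96; 96 × 75 = 7200 ≡ 22; 22 × 12 = 264 ≡ 70. So 12^45 ≡ 70 (mod 97).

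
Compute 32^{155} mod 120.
8

Using successive squaring:
Binary expansion of 155: 10011011
Powers of 32 mod 120 (each is the square of the previous):
  32^1 ≡ 32 (mod 120)
  32^2 ≡ 32² = 1024 ≡ 64 (mod 120)
  32^4 ≡ 64² = 4096 ≡ 16 (mod 120)
  32^8 ≡ 16² = 256 ≡ 16 (mod 120)
  32^16 ≡ 16² = 256 ≡ 16 (mod 120)
  32^32 ≡ 16² = 256 ≡ 16 (mod 120)
  32^64 ≡ 16² = 256 ≡ 16 (mod 120)
  32^128 ≡ 16² = 256 ≡ 16 (mod 120)
155 = 128 + 16 + 8 + 2 + 1, so 32^155 = 32^128 × 32^16 × 32^8 × 32^2 × 32^1 ≡ 16 × 16 × 16 × 64 × 32 (mod 120)
Multiplying step by step:
  16 × 16 = 256 ≡ 16 (mod 120)
  16 × 16 = 256 ≡ 16 (mod 120)
  16 × 64 = 1024 ≡ 64 (mod 120)
  64 × 32 = 2048 ≡ 8 (mod 120)
Result: 32^155 ≡ 8 (mod 120)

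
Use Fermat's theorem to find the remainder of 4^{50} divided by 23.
2

By Fermat's Little Theorem, a^(p-1) ≡ 1 (mod p) for prime p and gcd(a, p) = 1
Here p = 23, so 4^22 ≡ 1 (mod 23)
We can reduce the exponent: 50 mod 22 = 6
So 4^50 ≡ 4^6 (mod 23)
Computing: 4^6 mod 23 = 2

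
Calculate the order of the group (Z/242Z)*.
110

Prime factorization: 242 = 2 × 11^2
Using the formula φ(n) = n × Π(1 - 1/p) for each prime factor p:
φ(242) = 242 × (1 - 1/2) × (1 - 1/11)
φ(242) = 110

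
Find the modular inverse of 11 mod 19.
11^(-1) ≡ 7 (mod 19). Verification: 11 × 7 = 77 ≡ 1 (mod 19)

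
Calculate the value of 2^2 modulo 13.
2 = 2 (binary 10). Repeated squaring mod 13: 2^1 ≡ 2; 2^2 ≡ 2² = 4 ≡ 4. So 2^2 ≡ 4 (mod 13).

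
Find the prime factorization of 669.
3 × 223

Divide by primes starting from smallest:
669 ÷ 3 = 223
223 ÷ 223 = 1

669 = 3 × 223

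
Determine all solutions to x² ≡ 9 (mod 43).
The square roots of 9 mod 43 are 40 and 3. Verify: 40² = 1600 ≡ 9 (mod 43)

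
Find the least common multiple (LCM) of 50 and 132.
3300

First find GCD(50, 132) using the Euclidean algorithm:
50 = 0 × 132 + 50
132 = 2 × 50 + 32
50 = 1 × 32 + 18
32 = 1 × 18 + 14
18 = 1 × 14 + 4
14 = 3 × 4 + 2
4 = 2 × 2 + 0
GCD(50, 132) = 2

LCM formula: LCM(a, b) = (a × b) / GCD(a, b)
LCM(50, 132) = (50 × 132) / 2
LCM(50, 132) = 6600 / 2
LCM(50, 132) = 3300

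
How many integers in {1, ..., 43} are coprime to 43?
42

Prime factorization: 43 = 43
Using the formula φ(n) = n × Π(1 - 1/p) for each prime factor p:
φ(43) = 43 × (1 - 1/43)
φ(43) = 42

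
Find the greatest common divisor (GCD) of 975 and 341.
1

Using the Euclidean algorithm:
975 = 2 × 341 + 293
341 = 1 × 293 + 48
293 = 6 × 48 + 5
48 = 9 × 5 + 3
5 = 1 × 3 + 2
3 = 1 × 2 + 1
2 = 2 × 1 + 0

GCD(975, 341) = 1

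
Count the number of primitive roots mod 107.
Number of primitive roots mod 107 = φ(106) = 52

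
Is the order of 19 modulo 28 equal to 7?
No, the actual order is 6, not 7.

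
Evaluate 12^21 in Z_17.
Using Fermat: 12^{16} ≡ 1 (mod 17). 21 ≡ 5 (mod 16). So 12^{21} ≡ 12^{5} ≡ 3 (mod 17)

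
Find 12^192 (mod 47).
Using Fermat: 12^{46} ≡ 1 (mod 47). 192 ≡ 8 (mod 46). So 12^{192} ≡ 12^{8} ≡ 34 (mod 47)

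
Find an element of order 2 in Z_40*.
9 has order 2 mod 40 since 9^{2} ≡ 1 (mod 40) and no smaller power works.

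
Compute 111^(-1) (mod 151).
111^(-1) ≡ 117 (mod 151). Verification: 111 × 117 = 12987 ≡ 1 (mod 151)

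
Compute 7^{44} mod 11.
3

Using successive squaring:
Binary expansion of 44: 101100
Powers of 7 mod 11 (each is the square of the previous):
  7^1 ≡ 7 (mod 11)
  7^2 ≡ 7² = 49 ≡ 5 (mod 11)
  7^4 ≡ 5² = 25 ≡ 3 (mod 11)
  7^8 ≡ 3² = 9 ≡ 9 (mod 11)
  7^16 ≡ 9² = 81 ≡ 4 (mod 11)
  7^32 ≡ 4² = 16 ≡ 5 (mod 11)
44 = 32 + 8 + 4, so 7^44 = 7^32 × 7^8 × 7^4 ≡ 5 × 9 × 3 (mod 11)
Multiplying step by step:
  5 × 9 = 45 ≡ 1 (mod 11)
  1 × 3 = 3 ≡ 3 (mod 11)
Result: 7^44 ≡ 3 (mod 11)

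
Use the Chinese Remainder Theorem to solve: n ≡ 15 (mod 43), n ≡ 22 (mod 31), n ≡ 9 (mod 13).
5261

Using the Chinese Remainder Theorem:
M = product of moduli = 17329
For equation 1: M_1 = 403, 403 ≡ 16 (mod 43), inverse of 403 mod 43 is 35 (check: 16 × 35 = 560 ≡ 1 (mod 43))
For equation 2: M_2 = 559, 559 ≡ 1 (mod 31), inverse of 559 mod 31 is 1 (check: 1 × 1 = 1 ≡ 1 (mod 31))
For equation 3: M_3 = 1333, 1333 ≡ 7 (mod 13), inverse of 1333 mod 13 is 2 (check: 7 × 2 = 14 ≡ 1 (mod 13))
Combine: n ≡ Σ r_i×M_i×(M_i⁻¹ mod m_i) = 15×403×35 + 22×559×1 + 9×1333×2 = 211575 + 12298 + 23994 = 247867
247867 mod 17329 = 5261
n ≡ 5261 (mod 17329)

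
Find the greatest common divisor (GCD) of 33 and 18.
3

Using the Euclidean algorithm:
33 = 1 × 18 + 15
18 = 1 × 15 + 3
15 = 5 × 3 + 0

GCD(33, 18) = 3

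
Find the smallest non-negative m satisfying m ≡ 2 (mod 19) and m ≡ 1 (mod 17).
M = 19 × 17 = 323. M₁ = 17, y₁ ≡ 9 (mod 19). M₂ = 19, y₂ ≡ 9 (mod 17). m = 2×17×9 + 1×19×9 ≡ 154 (mod 323)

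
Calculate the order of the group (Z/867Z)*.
544

Prime factorization: 867 = 3 × 17^2
Using the formula φ(n) = n × Π(1 - 1/p) for each prime factor p:
φ(867) = 867 × (1 - 1/3) × (1 - 1/17)
φ(867) = 544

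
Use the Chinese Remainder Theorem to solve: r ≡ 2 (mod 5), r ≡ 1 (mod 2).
M = 5 × 2 = 10. M₁ = 2, y₁ ≡ 3 (mod 5). M₂ = 5, y₂ ≡ 1 (mod 2). r = 2×2×3 + 1×5×1 ≡ 7 (mod 10)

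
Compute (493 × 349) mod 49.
18

(493 × 349) = 172057
172057 mod 49 = 18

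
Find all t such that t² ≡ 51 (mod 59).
The square roots of 51 mod 59 are 46 and 13. Verify: 46² = 2116 ≡ 51 (mod 59)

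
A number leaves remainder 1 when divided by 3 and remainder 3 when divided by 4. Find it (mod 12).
M = 3 × 4 = 12. M₁ = 4, y₁ ≡ 1 (mod 3). M₂ = 3, y₂ ≡ 3 (mod 4). k = 1×4×1 + 3×3×3 ≡ 7 (mod 12)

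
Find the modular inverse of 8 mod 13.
8^(-1) ≡ 5 (mod 13). Verification: 8 × 5 = 40 ≡ 1 (mod 13)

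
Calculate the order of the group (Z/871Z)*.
792

Prime factorization: 871 = 13 × 67
Using the formula φ(n) = n × Π(1 - 1/p) for each prime factor p:
φ(871) = 871 × (1 - 1/13) × (1 - 1/67)
φ(871) = 792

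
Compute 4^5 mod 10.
5 = 4 + 1 (binary 101). Repeated squaring mod 10: 4^1 ≡ 4; 4^2 ≡ 4² = 16 ≡ 6; 4^4 ≡ 6² = 36 ≡ 6. Multiply: 4^5 = 4^4 × 4^1 ≡ 6 × 4 (mod 10): 6 × 4 = 24 ≡ 4. So 4^5 ≡ 4 (mod 10).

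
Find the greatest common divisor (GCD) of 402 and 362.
2

Using the Euclidean algorithm:
402 = 1 × 362 + 40
362 = 9 × 40 + 2
40 = 20 × 2 + 0

GCD(402, 362) = 2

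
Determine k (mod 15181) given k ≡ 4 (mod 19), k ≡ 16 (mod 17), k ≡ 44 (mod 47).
9162

Using the Chinese Remainder Theorem:
M = product of moduli = 15181
For equation 1: M_1 = 799, 799 ≡ 1 (mod 19), inverse of 799 mod 19 is 1 (check: 1 × 1 = 1 ≡ 1 (mod 19))
For equation 2: M_2 = 893, 893 ≡ 9 (mod 17), inverse of 893 mod 17 is 2 (check: 9 × 2 = 18 ≡ 1 (mod 17))
For equation 3: M_3 = 323, 323 ≡ 41 (mod 47), inverse of 323 mod 47 is 39 (check: 41 × 39 = 1599 ≡ 1 (mod 47))
Combine: k ≡ Σ r_i×M_i×(M_i⁻¹ mod m_i) = 4×799×1 + 16×893×2 + 44×323×39 = 3196 + 28576 + 554268 = 586040
586040 mod 15181 = 9162
k ≡ 9162 (mod 15181)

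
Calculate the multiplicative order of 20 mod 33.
Powers of 20 mod 33: 20^1≡20, 20^2≡4, 20^3≡14, 20^4≡16, 20^5≡23, 20^6≡31, 20^7≡26, 20^8≡25, 20^9≡5, 20^10≡1. Order = 10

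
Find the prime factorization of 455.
5 × 7 × 13

Divide by primes starting from smallest:
455 ÷ 5 = 91
91 ÷ 7 = 13
13 ÷ 13 = 1

455 = 5 × 7 × 13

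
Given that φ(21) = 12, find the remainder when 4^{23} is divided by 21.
By Euler: 4^{12} ≡ 1 (mod 21) since gcd(4, 21) = 1. 23 = 1×12 + 11. So 4^{23} ≡ 4^{11} ≡ 16 (mod 21)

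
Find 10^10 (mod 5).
10 ≡ 0 (mod 5). 10 = 8 + 2 (binary 1010). Repeated squaring mod 5: 0^1 ≡ 0; 0^2 ≡ 0² = 0 ≡ 0; 0^4 ≡ 0² = 0 ≡ 0; 0^8 ≡ 0² = 0 ≡ 0. Multiply: 10^10 ≡ 0^8 × 0^2 ≡ 0 × 0 (mod 5): 0 × 0 = 0 ≡ 0. So 10^10 ≡ 0 (mod 5).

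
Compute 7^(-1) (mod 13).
7^(-1) ≡ 2 (mod 13). Verification: 7 × 2 = 14 ≡ 1 (mod 13)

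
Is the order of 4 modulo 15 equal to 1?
No, the actual order is 2, not 1.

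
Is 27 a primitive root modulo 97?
p - 1 = 96 has prime divisors 2, 3. Check 27^(96/q) mod 97 for each: 27^(96/2) = 27^48 ≡ 1, 27^(96/3) = 27^32 ≡ 1 (mod 97). Since 27^48 ≡ 1 (mod 97), the order of 27 divides 48 (in fact the order is 16) ≠ 96, so it is not a primitive root.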